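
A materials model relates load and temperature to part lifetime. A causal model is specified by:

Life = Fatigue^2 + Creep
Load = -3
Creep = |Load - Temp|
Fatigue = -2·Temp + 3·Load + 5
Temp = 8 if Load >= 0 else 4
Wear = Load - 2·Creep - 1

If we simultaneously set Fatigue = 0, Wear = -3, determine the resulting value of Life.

Setting Fatigue = 0, Wear = -3 by intervention discards those variables' equations.
Temp = 8 if Load >= 0 else 4  [with Load=-3]  = 4
Creep = |Load - Temp|  [with Load=-3, Temp=4]  = 7
Life = Fatigue^2 + Creep  [with Fatigue=0, Creep=7]  = 7

7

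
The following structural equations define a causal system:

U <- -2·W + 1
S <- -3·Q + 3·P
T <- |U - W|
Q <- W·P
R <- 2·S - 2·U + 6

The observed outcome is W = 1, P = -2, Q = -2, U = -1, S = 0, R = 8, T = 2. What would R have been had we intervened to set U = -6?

Under do(U=-6), the mechanism U <- -2·W + 1 is discarded; U is fixed at -6.
Q = W·P  [with W=1, P=-2]  = -2
S = -3·Q + 3·P  [with Q=-2, P=-2]  = 0
R = 2·S - 2·U + 6  [with S=0, U=-6]  = 18

18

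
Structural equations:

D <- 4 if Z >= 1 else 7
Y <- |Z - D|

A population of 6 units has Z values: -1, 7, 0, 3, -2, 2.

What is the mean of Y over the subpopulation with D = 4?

Conditioning on D=4 selects the 3 unit(s) with Z ∈ {7, 3, 2}. Their Y values: 3, 1, 2. Mean = 2.

2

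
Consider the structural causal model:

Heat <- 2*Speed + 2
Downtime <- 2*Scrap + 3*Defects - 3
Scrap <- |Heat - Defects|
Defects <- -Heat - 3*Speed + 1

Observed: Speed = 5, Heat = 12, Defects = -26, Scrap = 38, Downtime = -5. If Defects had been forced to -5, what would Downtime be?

do(Defects=-5) replaces the equation Defects <- -Heat - 3*Speed + 1 with the constant Defects = -5.
Heat = 2*Speed + 2  [with Speed=5]  = 12
Scrap = |Heat - Defects|  [with Heat=12, Defects=-5]  = 17
Downtime = 2*Scrap + 3*Defects - 3  [with Scrap=17, Defects=-5]  = 16

16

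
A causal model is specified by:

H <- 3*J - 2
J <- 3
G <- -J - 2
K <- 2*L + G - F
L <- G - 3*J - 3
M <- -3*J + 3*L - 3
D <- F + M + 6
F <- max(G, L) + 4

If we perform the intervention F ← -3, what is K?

The intervention breaks the incoming arrows to F: F <- max(G, L) + 4 no longer applies, and F = -3.
G = -J - 2  [with J=3]  = -5
L = G - 3*J - 3  [with G=-5, J=3]  = -17
K = 2*L + G - F  [with L=-17, G=-5, F=-3]  = -36

-36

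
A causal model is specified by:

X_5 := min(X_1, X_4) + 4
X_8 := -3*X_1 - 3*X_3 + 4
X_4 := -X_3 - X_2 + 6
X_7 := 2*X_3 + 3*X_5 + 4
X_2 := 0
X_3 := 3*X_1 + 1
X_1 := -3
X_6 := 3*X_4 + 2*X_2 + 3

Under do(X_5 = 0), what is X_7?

-12

Under do(X_5=0), the mechanism X_5 := min(X_1, X_4) + 4 is discarded; X_5 is fixed at 0.
X_3 = 3*X_1 + 1  [with X_1=-3]  = -8
X_7 = 2*X_3 + 3*X_5 + 4  [with X_3=-8, X_5=0]  = -12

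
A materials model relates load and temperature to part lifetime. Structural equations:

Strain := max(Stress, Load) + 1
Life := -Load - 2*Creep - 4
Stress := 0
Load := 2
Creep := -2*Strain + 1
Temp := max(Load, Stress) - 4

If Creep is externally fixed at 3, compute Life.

The intervention breaks the incoming arrows to Creep: Creep := -2*Strain + 1 no longer applies, and Creep = 3.
Life = -Load - 2*Creep - 4  [with Load=2, Creep=3]  = -12

-12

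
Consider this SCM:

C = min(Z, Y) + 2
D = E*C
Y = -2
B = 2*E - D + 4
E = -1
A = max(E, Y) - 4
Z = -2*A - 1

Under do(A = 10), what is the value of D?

The intervention breaks the incoming arrows to A: A = max(E, Y) - 4 no longer applies, and A = 10.
Z = -2*A - 1  [with A=10]  = -21
C = min(Z, Y) + 2  [with Z=-21, Y=-2]  = -19
D = E*C  [with E=-1, C=-19]  = 19

19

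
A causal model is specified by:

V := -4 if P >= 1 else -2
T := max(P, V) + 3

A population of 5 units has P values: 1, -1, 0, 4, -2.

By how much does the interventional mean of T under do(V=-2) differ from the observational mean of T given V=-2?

1.4

Every unit gets V=-2 under the intervention. T values become 4, 2, 3, 7, 1; E[T|do(V=-2)] = 3.4.
Conditioning on V=-2 selects the 3 unit(s) with P ∈ {-1, 0, -2}. Their T values: 2, 3, 1. Mean = 2.
Difference = 3.4 − 2 = 1.4.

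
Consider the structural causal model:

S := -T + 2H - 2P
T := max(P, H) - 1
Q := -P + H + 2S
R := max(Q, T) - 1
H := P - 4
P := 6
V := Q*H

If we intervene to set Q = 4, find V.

8

The intervention breaks the incoming arrows to Q: Q := -P + H + 2S no longer applies, and Q = 4.
H = P - 4  [with P=6]  = 2
V = Q*H  [with Q=4, H=2]  = 8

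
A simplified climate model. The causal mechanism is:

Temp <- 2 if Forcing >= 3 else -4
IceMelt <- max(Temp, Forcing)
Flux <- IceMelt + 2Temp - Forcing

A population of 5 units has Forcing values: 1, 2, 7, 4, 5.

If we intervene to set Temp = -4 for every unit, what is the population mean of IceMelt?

The intervention sets Temp=-4 in all 5 units regardless of Forcing. Recomputing IceMelt per unit gives 1, 2, 7, 4, 5; average 3.8.

3.8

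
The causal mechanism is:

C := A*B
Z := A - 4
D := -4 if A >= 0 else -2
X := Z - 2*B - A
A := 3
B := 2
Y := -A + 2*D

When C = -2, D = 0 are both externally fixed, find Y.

Under do(C = -2, D = 0), each intervened variable's structural equation is replaced by its fixed value.
Y = -A + 2*D  [with A=3, D=0]  = -3

-3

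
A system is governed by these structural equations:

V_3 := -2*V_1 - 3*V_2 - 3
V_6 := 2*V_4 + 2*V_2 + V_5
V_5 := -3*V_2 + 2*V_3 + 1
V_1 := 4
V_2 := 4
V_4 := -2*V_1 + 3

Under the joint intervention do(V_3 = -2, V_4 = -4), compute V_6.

Setting V_3 = -2, V_4 = -4 by intervention discards those variables' equations.
V_5 = -3*V_2 + 2*V_3 + 1  [with V_2=4, V_3=-2]  = -15
V_6 = 2*V_4 + 2*V_2 + V_5  [with V_4=-4, V_2=4, V_5=-15]  = -15

-15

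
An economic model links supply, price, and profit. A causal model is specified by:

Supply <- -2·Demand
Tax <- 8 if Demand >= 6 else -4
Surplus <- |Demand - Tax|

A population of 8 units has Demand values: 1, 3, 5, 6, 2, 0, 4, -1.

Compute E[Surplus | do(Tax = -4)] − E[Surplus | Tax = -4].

0.5

Under do(Tax=-4), Tax's equation is replaced by Tax=-4 for every unit. Per-unit Surplus: 5, 7, 9, 10, 6, 4, 8, 3. Mean = 6.5.
Conditioning on Tax=-4 selects the 7 unit(s) with Demand ∈ {1, 3, 5, 2, 0, 4, -1}. Their Surplus values: 5, 7, 9, 6, 4, 8, 3. Mean = 6.
Difference = 6.5 − 6 = 0.5.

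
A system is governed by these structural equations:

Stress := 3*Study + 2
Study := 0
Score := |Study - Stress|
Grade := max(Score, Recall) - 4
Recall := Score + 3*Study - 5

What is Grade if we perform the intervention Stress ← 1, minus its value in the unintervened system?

-1

do(Stress=1) replaces the equation Stress := 3*Study + 2 with the constant Stress = 1.
Score = |Study - Stress|  [with Study=0, Stress=1]  = 1
Recall = Score + 3*Study - 5  [with Score=1, Study=0]  = -4
Grade = max(Score, Recall) - 4  [with Score=1, Recall=-4]  = -3
Without intervention: Stress = 3*Study + 2  [with Study=0]  = 2; Score = |Study - Stress|  [with Study=0, Stress=2]  = 2; Recall = Score + 3*Study - 5  [with Score=2, Study=0]  = -3; Grade = max(Score, Recall) - 4  [with Score=2, Recall=-3]  = -2.
Change = -3 − (-2) = -1.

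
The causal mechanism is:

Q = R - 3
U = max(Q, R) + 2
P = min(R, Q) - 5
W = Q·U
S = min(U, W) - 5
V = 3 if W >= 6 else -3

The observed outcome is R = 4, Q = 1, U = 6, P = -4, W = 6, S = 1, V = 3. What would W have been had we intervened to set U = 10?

do(U=10) replaces the equation U = max(Q, R) + 2 with the constant U = 10.
Q = R - 3  [with R=4]  = 1
W = Q·U  [with Q=1, U=10]  = 10

10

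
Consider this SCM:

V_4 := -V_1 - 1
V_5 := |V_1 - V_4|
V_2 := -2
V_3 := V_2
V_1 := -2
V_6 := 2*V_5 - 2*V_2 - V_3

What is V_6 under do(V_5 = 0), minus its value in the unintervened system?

The intervention breaks the incoming arrows to V_5: V_5 := |V_1 - V_4| no longer applies, and V_5 = 0.
V_3 = V_2  [with V_2=-2]  = -2
V_6 = 2*V_5 - 2*V_2 - V_3  [with V_5=0, V_2=-2, V_3=-2]  = 6
Without intervention: V_3 = V_2  [with V_2=-2]  = -2; V_4 = -V_1 - 1  [with V_1=-2]  = 1; V_5 = |V_1 - V_4|  [with V_1=-2, V_4=1]  = 3; V_6 = 2*V_5 - 2*V_2 - V_3  [with V_5=3, V_2=-2, V_3=-2]  = 12.
Change = 6 − 12 = -6.

-6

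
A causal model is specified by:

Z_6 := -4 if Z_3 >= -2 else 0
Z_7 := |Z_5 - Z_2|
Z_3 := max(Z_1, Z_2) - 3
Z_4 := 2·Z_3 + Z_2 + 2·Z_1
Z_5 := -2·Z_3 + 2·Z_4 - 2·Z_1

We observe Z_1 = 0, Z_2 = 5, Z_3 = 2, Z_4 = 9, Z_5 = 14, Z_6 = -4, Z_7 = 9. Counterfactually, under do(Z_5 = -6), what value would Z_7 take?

Under do(Z_5=-6), the mechanism Z_5 := -2·Z_3 + 2·Z_4 - 2·Z_1 is discarded; Z_5 is fixed at -6.
Z_7 = |Z_5 - Z_2|  [with Z_5=-6, Z_2=5]  = 11

11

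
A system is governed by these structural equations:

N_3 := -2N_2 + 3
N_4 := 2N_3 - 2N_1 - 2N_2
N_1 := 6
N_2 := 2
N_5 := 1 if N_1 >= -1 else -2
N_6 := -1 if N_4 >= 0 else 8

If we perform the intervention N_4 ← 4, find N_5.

1

Intervening sets N_4 = 4 and removes its equation (N_4 := 2N_3 - 2N_1 - 2N_2).
No directed path runs from N_4 to N_5, so N_5 keeps its natural value.
N_5 = 1 if N_1 >= -1 else -2  [with N_1=6]  = 1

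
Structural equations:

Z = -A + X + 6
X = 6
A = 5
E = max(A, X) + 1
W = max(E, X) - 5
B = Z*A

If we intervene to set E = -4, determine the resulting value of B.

35

do(E=-4) replaces the equation E = max(A, X) + 1 with the constant E = -4.
B is not downstream of the intervention, so its value is determined by the original equations.
Z = -A + X + 6  [with A=5, X=6]  = 7
B = Z*A  [with Z=7, A=5]  = 35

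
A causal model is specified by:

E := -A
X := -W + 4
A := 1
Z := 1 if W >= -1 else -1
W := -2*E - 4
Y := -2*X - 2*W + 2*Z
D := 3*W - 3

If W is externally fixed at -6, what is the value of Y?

-10

The intervention breaks the incoming arrows to W: W := -2*E - 4 no longer applies, and W = -6.
X = -W + 4  [with W=-6]  = 10
Z = 1 if W >= -1 else -1  [with W=-6]  = -1
Y = -2*X - 2*W + 2*Z  [with X=10, W=-6, Z=-1]  = -10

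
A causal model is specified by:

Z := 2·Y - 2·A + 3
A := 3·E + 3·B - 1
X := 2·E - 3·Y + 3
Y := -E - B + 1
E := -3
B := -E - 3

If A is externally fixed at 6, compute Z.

-1

Intervening sets A = 6 and removes its equation (A := 3·E + 3·B - 1).
B = -E - 3  [with E=-3]  = 0
Y = -E - B + 1  [with E=-3, B=0]  = 4
Z = 2·Y - 2·A + 3  [with Y=4, A=6]  = -1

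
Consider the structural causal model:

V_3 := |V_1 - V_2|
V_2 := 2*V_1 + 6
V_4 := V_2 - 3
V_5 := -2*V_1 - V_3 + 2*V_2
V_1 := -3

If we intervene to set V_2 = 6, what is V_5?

9

do(V_2=6) replaces the equation V_2 := 2*V_1 + 6 with the constant V_2 = 6.
V_3 = |V_1 - V_2|  [with V_1=-3, V_2=6]  = 9
V_5 = -2*V_1 - V_3 + 2*V_2  [with V_1=-3, V_3=9, V_2=6]  = 9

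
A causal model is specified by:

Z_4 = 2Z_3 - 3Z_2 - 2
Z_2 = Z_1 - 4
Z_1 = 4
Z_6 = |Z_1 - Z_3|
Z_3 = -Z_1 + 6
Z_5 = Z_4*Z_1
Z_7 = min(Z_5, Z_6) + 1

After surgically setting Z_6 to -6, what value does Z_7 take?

Intervening sets Z_6 = -6 and removes its equation (Z_6 = |Z_1 - Z_3|).
Z_2 = Z_1 - 4  [with Z_1=4]  = 0
Z_3 = -Z_1 + 6  [with Z_1=4]  = 2
Z_4 = 2Z_3 - 3Z_2 - 2  [with Z_3=2, Z_2=0]  = 2
Z_5 = Z_4*Z_1  [with Z_4=2, Z_1=4]  = 8
Z_7 = min(Z_5, Z_6) + 1  [with Z_5=8, Z_6=-6]  = -5

-5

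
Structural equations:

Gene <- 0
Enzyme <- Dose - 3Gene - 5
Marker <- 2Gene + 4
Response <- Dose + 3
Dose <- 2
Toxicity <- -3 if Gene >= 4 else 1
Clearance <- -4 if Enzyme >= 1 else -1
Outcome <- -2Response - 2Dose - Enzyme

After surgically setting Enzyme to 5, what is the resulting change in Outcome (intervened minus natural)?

The intervention breaks the incoming arrows to Enzyme: Enzyme <- Dose - 3Gene - 5 no longer applies, and Enzyme = 5.
Response = Dose + 3  [with Dose=2]  = 5
Outcome = -2Response - 2Dose - Enzyme  [with Response=5, Dose=2, Enzyme=5]  = -19
Without intervention: Enzyme = Dose - 3Gene - 5  [with Dose=2, Gene=0]  = -3; Response = Dose + 3  [with Dose=2]  = 5; Outcome = -2Response - 2Dose - Enzyme  [with Response=5, Dose=2, Enzyme=-3]  = -11.
Change = -19 − (-11) = -8.

-8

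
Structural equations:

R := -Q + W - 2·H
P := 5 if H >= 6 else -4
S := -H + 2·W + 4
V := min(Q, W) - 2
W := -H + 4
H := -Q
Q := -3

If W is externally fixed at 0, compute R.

The intervention breaks the incoming arrows to W: W := -H + 4 no longer applies, and W = 0.
H = -Q  [with Q=-3]  = 3
R = -Q + W - 2·H  [with Q=-3, W=0, H=3]  = -3

-3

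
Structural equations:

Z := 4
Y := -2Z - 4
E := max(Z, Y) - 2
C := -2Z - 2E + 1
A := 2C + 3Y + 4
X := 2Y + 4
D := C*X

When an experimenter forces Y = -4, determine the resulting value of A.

do(Y=-4) replaces the equation Y := -2Z - 4 with the constant Y = -4.
E = max(Z, Y) - 2  [with Z=4, Y=-4]  = 2
C = -2Z - 2E + 1  [with Z=4, E=2]  = -11
A = 2C + 3Y + 4  [with C=-11, Y=-4]  = -30

-30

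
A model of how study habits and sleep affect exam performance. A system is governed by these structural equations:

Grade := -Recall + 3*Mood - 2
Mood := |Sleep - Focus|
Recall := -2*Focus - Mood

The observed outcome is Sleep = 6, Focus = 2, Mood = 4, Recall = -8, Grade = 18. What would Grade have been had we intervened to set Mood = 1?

6

do(Mood=1) replaces the equation Mood := |Sleep - Focus| with the constant Mood = 1.
Recall = -2*Focus - Mood  [with Focus=2, Mood=1]  = -5
Grade = -Recall + 3*Mood - 2  [with Recall=-5, Mood=1]  = 6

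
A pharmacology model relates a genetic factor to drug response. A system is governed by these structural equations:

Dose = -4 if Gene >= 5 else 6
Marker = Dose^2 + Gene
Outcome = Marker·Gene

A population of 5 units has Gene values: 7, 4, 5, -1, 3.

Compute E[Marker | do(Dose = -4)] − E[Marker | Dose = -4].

Every unit gets Dose=-4 under the intervention. Marker values become 23, 20, 21, 15, 19; E[Marker|do(Dose=-4)] = 19.6.
Observing Dose=-4 restricts to units where Dose's equation naturally yields -4: Gene ∈ {7, 5}. In that subpopulation Marker = 23, 21, mean 22.
Difference = 19.6 − 22 = -2.4.

-2.4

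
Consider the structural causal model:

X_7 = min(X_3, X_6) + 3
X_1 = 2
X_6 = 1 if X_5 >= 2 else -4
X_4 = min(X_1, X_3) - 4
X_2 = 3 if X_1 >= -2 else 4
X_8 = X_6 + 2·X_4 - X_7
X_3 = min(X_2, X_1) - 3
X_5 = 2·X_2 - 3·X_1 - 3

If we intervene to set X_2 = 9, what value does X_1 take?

Under do(X_2=9), the mechanism X_2 = 3 if X_1 >= -2 else 4 is discarded; X_2 is fixed at 9.
X_1 is not downstream of the intervention, so its value is determined by the original equations.

2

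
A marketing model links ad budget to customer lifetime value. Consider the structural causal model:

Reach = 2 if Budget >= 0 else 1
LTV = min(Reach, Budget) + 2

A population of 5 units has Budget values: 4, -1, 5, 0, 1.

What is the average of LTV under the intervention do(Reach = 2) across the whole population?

do(Reach=2) breaks Reach's dependence on Budget. With Reach=2 fixed, LTV across the units is 4, 1, 4, 2, 3, mean 2.8.

2.8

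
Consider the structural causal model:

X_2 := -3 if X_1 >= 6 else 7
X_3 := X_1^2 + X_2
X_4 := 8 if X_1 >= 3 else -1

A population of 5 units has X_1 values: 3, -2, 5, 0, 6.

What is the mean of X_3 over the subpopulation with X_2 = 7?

Observing X_2=7 restricts to units where X_2's equation naturally yields 7: X_1 ∈ {3, -2, 5, 0}. In that subpopulation X_3 = 16, 11, 32, 7, mean 16.5.

16.5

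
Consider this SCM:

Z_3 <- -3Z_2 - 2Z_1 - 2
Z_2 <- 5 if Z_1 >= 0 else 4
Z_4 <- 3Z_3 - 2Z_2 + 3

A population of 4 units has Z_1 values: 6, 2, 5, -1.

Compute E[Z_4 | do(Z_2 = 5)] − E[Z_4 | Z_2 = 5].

8

do(Z_2=5) breaks Z_2's dependence on Z_1. With Z_2=5 fixed, Z_4 across the units is -94, -70, -88, -52, mean -76.
Observing Z_2=5 restricts to units where Z_2's equation naturally yields 5: Z_1 ∈ {6, 2, 5}. In that subpopulation Z_4 = -94, -70, -88, mean -84.
Difference = -76 − (-84) = 8.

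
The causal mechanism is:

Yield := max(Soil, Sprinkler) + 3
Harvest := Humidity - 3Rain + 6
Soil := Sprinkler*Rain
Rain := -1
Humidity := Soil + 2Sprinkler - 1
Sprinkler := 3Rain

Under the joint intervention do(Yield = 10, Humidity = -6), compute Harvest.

3

Setting Yield = 10, Humidity = -6 by intervention discards those variables' equations.
Harvest = Humidity - 3Rain + 6  [with Humidity=-6, Rain=-1]  = 3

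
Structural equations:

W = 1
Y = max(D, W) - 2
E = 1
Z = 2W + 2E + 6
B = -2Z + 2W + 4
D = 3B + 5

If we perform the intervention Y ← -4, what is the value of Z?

10

do(Y=-4) replaces the equation Y = max(D, W) - 2 with the constant Y = -4.
Z is not downstream of the intervention, so its value is determined by the original equations.
Z = 2W + 2E + 6  [with W=1, E=1]  = 10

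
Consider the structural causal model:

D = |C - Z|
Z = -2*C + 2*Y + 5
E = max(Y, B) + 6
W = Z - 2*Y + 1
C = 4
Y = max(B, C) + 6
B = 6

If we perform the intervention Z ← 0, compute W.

Intervening sets Z = 0 and removes its equation (Z = -2*C + 2*Y + 5).
Y = max(B, C) + 6  [with B=6, C=4]  = 12
W = Z - 2*Y + 1  [with Z=0, Y=12]  = -23

-23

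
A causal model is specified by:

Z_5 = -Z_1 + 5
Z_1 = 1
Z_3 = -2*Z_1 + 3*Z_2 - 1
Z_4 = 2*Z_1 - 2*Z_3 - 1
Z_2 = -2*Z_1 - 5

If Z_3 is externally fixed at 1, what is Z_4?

-1

The intervention breaks the incoming arrows to Z_3: Z_3 = -2*Z_1 + 3*Z_2 - 1 no longer applies, and Z_3 = 1.
Z_4 = 2*Z_1 - 2*Z_3 - 1  [with Z_1=1, Z_3=1]  = -1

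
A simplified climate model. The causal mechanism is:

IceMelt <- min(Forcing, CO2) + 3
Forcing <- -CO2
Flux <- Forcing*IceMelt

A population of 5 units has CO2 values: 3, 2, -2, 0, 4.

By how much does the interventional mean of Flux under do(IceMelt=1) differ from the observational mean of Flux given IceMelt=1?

Every unit gets IceMelt=1 under the intervention. Flux values become -3, -2, 2, 0, -4; E[Flux|do(IceMelt=1)] = -1.4.
Conditioning on IceMelt=1 selects the 2 unit(s) with CO2 ∈ {2, -2}. Their Flux values: -2, 2. Mean = 0.
Difference = -1.4 − 0 = -1.4.

-1.4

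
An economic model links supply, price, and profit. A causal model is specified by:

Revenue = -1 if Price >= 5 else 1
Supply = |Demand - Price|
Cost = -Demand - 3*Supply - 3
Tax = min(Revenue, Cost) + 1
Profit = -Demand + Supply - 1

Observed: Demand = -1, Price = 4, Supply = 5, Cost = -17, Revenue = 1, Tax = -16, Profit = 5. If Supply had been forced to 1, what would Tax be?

The intervention breaks the incoming arrows to Supply: Supply = |Demand - Price| no longer applies, and Supply = 1.
Cost = -Demand - 3*Supply - 3  [with Demand=-1, Supply=1]  = -5
Revenue = -1 if Price >= 5 else 1  [with Price=4]  = 1
Tax = min(Revenue, Cost) + 1  [with Revenue=1, Cost=-5]  = -4

-4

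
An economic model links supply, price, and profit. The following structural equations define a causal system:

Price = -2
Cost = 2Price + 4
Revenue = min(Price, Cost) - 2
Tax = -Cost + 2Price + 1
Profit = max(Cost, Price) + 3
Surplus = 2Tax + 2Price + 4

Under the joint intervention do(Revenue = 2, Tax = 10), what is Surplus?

Setting Revenue = 2, Tax = 10 by intervention discards those variables' equations.
Surplus = 2Tax + 2Price + 4  [with Tax=10, Price=-2]  = 20

20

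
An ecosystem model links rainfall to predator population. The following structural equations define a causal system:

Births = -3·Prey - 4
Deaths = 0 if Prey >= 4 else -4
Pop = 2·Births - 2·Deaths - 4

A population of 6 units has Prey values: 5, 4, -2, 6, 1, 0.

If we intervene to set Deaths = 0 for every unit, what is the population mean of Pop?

-26

do(Deaths=0) breaks Deaths's dependence on Prey. With Deaths=0 fixed, Pop across the units is -42, -36, 0, -48, -18, -12, mean -26.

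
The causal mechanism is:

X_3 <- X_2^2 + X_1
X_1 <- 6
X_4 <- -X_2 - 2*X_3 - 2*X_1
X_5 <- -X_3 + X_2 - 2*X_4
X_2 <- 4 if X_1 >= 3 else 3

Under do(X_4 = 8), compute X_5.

Intervening sets X_4 = 8 and removes its equation (X_4 <- -X_2 - 2*X_3 - 2*X_1).
X_2 = 4 if X_1 >= 3 else 3  [with X_1=6]  = 4
X_3 = X_2^2 + X_1  [with X_2=4, X_1=6]  = 22
X_5 = -X_3 + X_2 - 2*X_4  [with X_3=22, X_2=4, X_4=8]  = -34

-34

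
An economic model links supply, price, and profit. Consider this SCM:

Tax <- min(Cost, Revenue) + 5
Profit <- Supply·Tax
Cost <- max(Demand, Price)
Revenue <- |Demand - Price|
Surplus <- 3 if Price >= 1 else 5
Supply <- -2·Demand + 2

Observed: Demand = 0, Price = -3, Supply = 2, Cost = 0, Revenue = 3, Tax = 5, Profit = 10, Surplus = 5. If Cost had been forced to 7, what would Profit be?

The intervention breaks the incoming arrows to Cost: Cost <- max(Demand, Price) no longer applies, and Cost = 7.
Supply = -2·Demand + 2  [with Demand=0]  = 2
Revenue = |Demand - Price|  [with Demand=0, Price=-3]  = 3
Tax = min(Cost, Revenue) + 5  [with Cost=7, Revenue=3]  = 8
Profit = Supply·Tax  [with Supply=2, Tax=8]  = 16

16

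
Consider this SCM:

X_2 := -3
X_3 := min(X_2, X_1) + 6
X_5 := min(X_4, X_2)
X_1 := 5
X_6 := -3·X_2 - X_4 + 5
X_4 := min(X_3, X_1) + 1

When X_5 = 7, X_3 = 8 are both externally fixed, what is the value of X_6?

8

The joint intervention fixes X_5 = 7, X_3 = 8, removing each variable's own equation.
X_4 = min(X_3, X_1) + 1  [with X_3=8, X_1=5]  = 6
X_6 = -3·X_2 - X_4 + 5  [with X_2=-3, X_4=6]  = 8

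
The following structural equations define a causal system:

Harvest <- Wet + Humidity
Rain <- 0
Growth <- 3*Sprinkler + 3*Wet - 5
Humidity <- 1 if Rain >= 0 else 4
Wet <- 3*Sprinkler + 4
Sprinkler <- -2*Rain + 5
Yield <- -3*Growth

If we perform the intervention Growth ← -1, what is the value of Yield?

3

Under do(Growth=-1), the mechanism Growth <- 3*Sprinkler + 3*Wet - 5 is discarded; Growth is fixed at -1.
Yield = -3*Growth  [with Growth=-1]  = 3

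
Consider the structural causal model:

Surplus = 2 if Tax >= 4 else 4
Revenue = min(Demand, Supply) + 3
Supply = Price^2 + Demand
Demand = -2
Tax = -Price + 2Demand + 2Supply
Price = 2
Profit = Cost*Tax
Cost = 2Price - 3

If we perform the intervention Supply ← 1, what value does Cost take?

The intervention breaks the incoming arrows to Supply: Supply = Price^2 + Demand no longer applies, and Supply = 1.
Cost is not downstream of the intervention, so its value is determined by the original equations.
Cost = 2Price - 3  [with Price=2]  = 1

1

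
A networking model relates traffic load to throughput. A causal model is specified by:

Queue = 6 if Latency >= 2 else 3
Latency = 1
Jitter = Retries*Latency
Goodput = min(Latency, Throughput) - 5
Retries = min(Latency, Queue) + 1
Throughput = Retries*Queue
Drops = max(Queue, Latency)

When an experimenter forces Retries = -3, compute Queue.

The intervention breaks the incoming arrows to Retries: Retries = min(Latency, Queue) + 1 no longer applies, and Retries = -3.
Since Queue is not a descendant of the intervened variable, it is unaffected.
Queue = 6 if Latency >= 2 else 3  [with Latency=1]  = 3

3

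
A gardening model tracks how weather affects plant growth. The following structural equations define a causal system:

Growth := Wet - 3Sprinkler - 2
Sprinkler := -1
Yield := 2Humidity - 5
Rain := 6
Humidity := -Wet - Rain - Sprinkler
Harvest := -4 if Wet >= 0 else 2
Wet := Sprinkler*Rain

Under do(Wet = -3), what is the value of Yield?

The intervention breaks the incoming arrows to Wet: Wet := Sprinkler*Rain no longer applies, and Wet = -3.
Humidity = -Wet - Rain - Sprinkler  [with Wet=-3, Rain=6, Sprinkler=-1]  = -2
Yield = 2Humidity - 5  [with Humidity=-2]  = -9

-9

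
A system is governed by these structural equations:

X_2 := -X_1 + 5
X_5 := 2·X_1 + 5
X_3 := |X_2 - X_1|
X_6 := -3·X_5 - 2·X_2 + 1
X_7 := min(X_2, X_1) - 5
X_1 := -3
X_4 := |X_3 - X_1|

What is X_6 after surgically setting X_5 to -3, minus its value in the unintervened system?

6

The intervention breaks the incoming arrows to X_5: X_5 := 2·X_1 + 5 no longer applies, and X_5 = -3.
X_2 = -X_1 + 5  [with X_1=-3]  = 8
X_6 = -3·X_5 - 2·X_2 + 1  [with X_5=-3, X_2=8]  = -6
Without intervention: X_2 = -X_1 + 5  [with X_1=-3]  = 8; X_5 = 2·X_1 + 5  [with X_1=-3]  = -1; X_6 = -3·X_5 - 2·X_2 + 1  [with X_5=-1, X_2=8]  = -12.
Change = -6 − (-12) = 6.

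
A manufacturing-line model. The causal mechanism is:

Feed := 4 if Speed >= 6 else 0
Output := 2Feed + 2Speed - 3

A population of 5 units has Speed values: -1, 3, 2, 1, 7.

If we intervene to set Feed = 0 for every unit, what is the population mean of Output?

1.8

Under do(Feed=0), Feed's equation is replaced by Feed=0 for every unit. Per-unit Output: -5, 3, 1, -1, 11. Mean = 1.8.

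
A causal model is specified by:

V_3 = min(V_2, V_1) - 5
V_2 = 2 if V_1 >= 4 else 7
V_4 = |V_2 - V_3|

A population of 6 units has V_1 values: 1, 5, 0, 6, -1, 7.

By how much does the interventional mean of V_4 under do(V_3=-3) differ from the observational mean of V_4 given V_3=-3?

2.5

The intervention sets V_3=-3 in all 6 units regardless of V_1. Recomputing V_4 per unit gives 10, 5, 10, 5, 10, 5; average 7.5.
Conditioning on V_3=-3 selects the 3 unit(s) with V_1 ∈ {5, 6, 7}. Their V_4 values: 5, 5, 5. Mean = 5.
Difference = 7.5 − 5 = 2.5.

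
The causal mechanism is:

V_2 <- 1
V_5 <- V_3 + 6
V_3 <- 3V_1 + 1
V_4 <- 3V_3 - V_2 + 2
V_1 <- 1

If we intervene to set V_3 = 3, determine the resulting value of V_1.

1

Under do(V_3=3), the mechanism V_3 <- 3V_1 + 1 is discarded; V_3 is fixed at 3.
V_1 is not downstream of the intervention, so its value is determined by the original equations.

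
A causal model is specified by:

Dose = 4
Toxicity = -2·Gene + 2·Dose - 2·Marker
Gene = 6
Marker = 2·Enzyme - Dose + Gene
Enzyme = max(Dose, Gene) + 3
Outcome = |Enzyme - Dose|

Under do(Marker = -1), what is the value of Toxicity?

Intervening sets Marker = -1 and removes its equation (Marker = 2·Enzyme - Dose + Gene).
Toxicity = -2·Gene + 2·Dose - 2·Marker  [with Gene=6, Dose=4, Marker=-1]  = -2

-2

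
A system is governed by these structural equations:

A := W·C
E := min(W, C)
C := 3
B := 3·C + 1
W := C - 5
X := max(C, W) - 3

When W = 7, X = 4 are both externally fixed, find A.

21

Under do(W = 7, X = 4), each intervened variable's structural equation is replaced by its fixed value.
A = W·C  [with W=7, C=3]  = 21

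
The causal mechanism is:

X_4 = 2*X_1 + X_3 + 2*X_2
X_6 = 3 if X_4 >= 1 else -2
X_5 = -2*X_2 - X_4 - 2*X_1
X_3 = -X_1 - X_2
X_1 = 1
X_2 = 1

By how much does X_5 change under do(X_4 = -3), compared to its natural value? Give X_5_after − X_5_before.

5

Intervening sets X_4 = -3 and removes its equation (X_4 = 2*X_1 + X_3 + 2*X_2).
X_5 = -2*X_2 - X_4 - 2*X_1  [with X_2=1, X_4=-3, X_1=1]  = -1
Without intervention: X_3 = -X_1 - X_2  [with X_1=1, X_2=1]  = -2; X_4 = 2*X_1 + X_3 + 2*X_2  [with X_1=1, X_3=-2, X_2=1]  = 2; X_5 = -2*X_2 - X_4 - 2*X_1  [with X_2=1, X_4=2, X_1=1]  = -6.
Change = -1 − (-6) = 5.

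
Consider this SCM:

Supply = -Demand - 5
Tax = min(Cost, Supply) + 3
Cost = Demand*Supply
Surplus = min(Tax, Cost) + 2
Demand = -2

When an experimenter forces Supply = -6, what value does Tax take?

-3

Under do(Supply=-6), the mechanism Supply = -Demand - 5 is discarded; Supply is fixed at -6.
Cost = Demand*Supply  [with Demand=-2, Supply=-6]  = 12
Tax = min(Cost, Supply) + 3  [with Cost=12, Supply=-6]  = -3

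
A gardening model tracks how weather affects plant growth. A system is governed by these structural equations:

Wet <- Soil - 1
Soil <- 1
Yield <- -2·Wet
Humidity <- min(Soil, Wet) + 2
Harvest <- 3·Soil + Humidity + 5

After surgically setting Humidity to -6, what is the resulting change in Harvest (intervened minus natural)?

do(Humidity=-6) replaces the equation Humidity <- min(Soil, Wet) + 2 with the constant Humidity = -6.
Harvest = 3·Soil + Humidity + 5  [with Soil=1, Humidity=-6]  = 2
Without intervention: Wet = Soil - 1  [with Soil=1]  = 0; Humidity = min(Soil, Wet) + 2  [with Soil=1, Wet=0]  = 2; Harvest = 3·Soil + Humidity + 5  [with Soil=1, Humidity=2]  = 10.
Change = 2 − 10 = -8.

-8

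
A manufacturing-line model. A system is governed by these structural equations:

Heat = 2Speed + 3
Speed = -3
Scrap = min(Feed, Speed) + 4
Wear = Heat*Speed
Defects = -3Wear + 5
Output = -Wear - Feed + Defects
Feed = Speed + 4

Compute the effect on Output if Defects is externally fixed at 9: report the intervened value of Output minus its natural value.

31

Under do(Defects=9), the mechanism Defects = -3Wear + 5 is discarded; Defects is fixed at 9.
Feed = Speed + 4  [with Speed=-3]  = 1
Heat = 2Speed + 3  [with Speed=-3]  = -3
Wear = Heat*Speed  [with Heat=-3, Speed=-3]  = 9
Output = -Wear - Feed + Defects  [with Wear=9, Feed=1, Defects=9]  = -1
Without intervention: Feed = Speed + 4  [with Speed=-3]  = 1; Heat = 2Speed + 3  [with Speed=-3]  = -3; Wear = Heat*Speed  [with Heat=-3, Speed=-3]  = 9; Defects = -3Wear + 5  [with Wear=9]  = -22; Output = -Wear - Feed + Defects  [with Wear=9, Feed=1, Defects=-22]  = -32.
Change = -1 − (-32) = 31.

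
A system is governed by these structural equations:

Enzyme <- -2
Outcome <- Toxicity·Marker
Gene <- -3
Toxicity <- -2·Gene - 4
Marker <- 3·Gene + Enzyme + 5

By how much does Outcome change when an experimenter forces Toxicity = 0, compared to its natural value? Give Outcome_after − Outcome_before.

Intervening sets Toxicity = 0 and removes its equation (Toxicity <- -2·Gene - 4).
Marker = 3·Gene + Enzyme + 5  [with Gene=-3, Enzyme=-2]  = -6
Outcome = Toxicity·Marker  [with Toxicity=0, Marker=-6]  = 0
Without intervention: Marker = 3·Gene + Enzyme + 5  [with Gene=-3, Enzyme=-2]  = -6; Toxicity = -2·Gene - 4  [with Gene=-3]  = 2; Outcome = Toxicity·Marker  [with Toxicity=2, Marker=-6]  = -12.
Change = 0 − (-12) = 12.

12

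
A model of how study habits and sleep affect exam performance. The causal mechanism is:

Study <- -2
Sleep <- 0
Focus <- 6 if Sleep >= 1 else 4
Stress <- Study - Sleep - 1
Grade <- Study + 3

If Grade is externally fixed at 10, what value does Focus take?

The intervention breaks the incoming arrows to Grade: Grade <- Study + 3 no longer applies, and Grade = 10.
Since Focus is not a descendant of the intervened variable, it is unaffected.
Focus = 6 if Sleep >= 1 else 4  [with Sleep=0]  = 4

4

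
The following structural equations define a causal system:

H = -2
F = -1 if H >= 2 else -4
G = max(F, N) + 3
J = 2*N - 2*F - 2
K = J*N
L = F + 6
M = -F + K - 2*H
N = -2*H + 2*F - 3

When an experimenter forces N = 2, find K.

The intervention breaks the incoming arrows to N: N = -2*H + 2*F - 3 no longer applies, and N = 2.
F = -1 if H >= 2 else -4  [with H=-2]  = -4
J = 2*N - 2*F - 2  [with N=2, F=-4]  = 10
K = J*N  [with J=10, N=2]  = 20

20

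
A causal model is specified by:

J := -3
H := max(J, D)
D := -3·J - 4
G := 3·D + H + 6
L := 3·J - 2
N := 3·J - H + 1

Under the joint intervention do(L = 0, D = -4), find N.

-5

The joint intervention fixes L = 0, D = -4, removing each variable's own equation.
H = max(J, D)  [with J=-3, D=-4]  = -3
N = 3·J - H + 1  [with J=-3, H=-3]  = -5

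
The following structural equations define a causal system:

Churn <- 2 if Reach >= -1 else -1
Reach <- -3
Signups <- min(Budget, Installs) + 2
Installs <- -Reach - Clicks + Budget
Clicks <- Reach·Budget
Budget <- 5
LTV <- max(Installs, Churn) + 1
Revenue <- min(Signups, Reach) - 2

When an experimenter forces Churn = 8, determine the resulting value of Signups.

7

do(Churn=8) replaces the equation Churn <- 2 if Reach >= -1 else -1 with the constant Churn = 8.
Since Signups is not a descendant of the intervened variable, it is unaffected.
Clicks = Reach·Budget  [with Reach=-3, Budget=5]  = -15
Installs = -Reach - Clicks + Budget  [with Reach=-3, Clicks=-15, Budget=5]  = 23
Signups = min(Budget, Installs) + 2  [with Budget=5, Installs=23]  = 7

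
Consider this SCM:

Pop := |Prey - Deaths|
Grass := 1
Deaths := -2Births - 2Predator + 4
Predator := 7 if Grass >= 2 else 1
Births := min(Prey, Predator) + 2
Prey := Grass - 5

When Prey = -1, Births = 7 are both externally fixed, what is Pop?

11

The joint intervention fixes Prey = -1, Births = 7, removing each variable's own equation.
Predator = 7 if Grass >= 2 else 1  [with Grass=1]  = 1
Deaths = -2Births - 2Predator + 4  [with Births=7, Predator=1]  = -12
Pop = |Prey - Deaths|  [with Prey=-1, Deaths=-12]  = 11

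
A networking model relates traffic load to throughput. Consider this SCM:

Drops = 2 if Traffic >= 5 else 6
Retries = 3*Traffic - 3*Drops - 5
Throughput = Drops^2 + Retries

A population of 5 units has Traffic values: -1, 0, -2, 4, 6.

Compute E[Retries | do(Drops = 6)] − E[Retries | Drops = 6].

do(Drops=6) breaks Drops's dependence on Traffic. With Drops=6 fixed, Retries across the units is -26, -23, -29, -11, -5, mean -18.8.
Observing Drops=6 restricts to units where Drops's equation naturally yields 6: Traffic ∈ {-1, 0, -2, 4}. In that subpopulation Retries = -26, -23, -29, -11, mean -22.25.
Difference = -18.8 − (-22.25) = 3.45.

3.45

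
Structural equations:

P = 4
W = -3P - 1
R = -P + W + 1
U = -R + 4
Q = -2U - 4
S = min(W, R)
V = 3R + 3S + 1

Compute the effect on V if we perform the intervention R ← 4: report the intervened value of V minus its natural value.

69

The intervention breaks the incoming arrows to R: R = -P + W + 1 no longer applies, and R = 4.
W = -3P - 1  [with P=4]  = -13
S = min(W, R)  [with W=-13, R=4]  = -13
V = 3R + 3S + 1  [with R=4, S=-13]  = -26
Without intervention: W = -3P - 1  [with P=4]  = -13; R = -P + W + 1  [with P=4, W=-13]  = -16; S = min(W, R)  [with W=-13, R=-16]  = -16; V = 3R + 3S + 1  [with R=-16, S=-16]  = -95.
Change = -26 − (-95) = 69.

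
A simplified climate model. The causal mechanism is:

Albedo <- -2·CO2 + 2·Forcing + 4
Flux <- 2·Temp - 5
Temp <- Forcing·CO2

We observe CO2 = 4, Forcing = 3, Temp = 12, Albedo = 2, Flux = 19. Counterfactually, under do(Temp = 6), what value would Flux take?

7

do(Temp=6) replaces the equation Temp <- Forcing·CO2 with the constant Temp = 6.
Flux = 2·Temp - 5  [with Temp=6]  = 7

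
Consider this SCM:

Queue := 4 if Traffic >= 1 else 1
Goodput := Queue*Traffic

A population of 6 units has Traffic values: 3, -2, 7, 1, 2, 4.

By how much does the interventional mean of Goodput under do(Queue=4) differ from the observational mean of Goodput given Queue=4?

do(Queue=4) breaks Queue's dependence on Traffic. With Queue=4 fixed, Goodput across the units is 12, -8, 28, 4, 8, 16, mean 10.
Conditioning on Queue=4 selects the 5 unit(s) with Traffic ∈ {3, 7, 1, 2, 4}. Their Goodput values: 12, 28, 4, 8, 16. Mean = 13.6.
Difference = 10 − 13.6 = -3.6.

-3.6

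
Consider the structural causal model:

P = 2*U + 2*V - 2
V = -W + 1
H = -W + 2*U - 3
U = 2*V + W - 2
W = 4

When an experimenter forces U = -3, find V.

Under do(U=-3), the mechanism U = 2*V + W - 2 is discarded; U is fixed at -3.
Since V is not a descendant of the intervened variable, it is unaffected.
V = -W + 1  [with W=4]  = -3

-3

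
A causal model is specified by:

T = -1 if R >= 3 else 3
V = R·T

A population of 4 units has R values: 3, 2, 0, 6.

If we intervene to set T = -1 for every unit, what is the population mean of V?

Every unit gets T=-1 under the intervention. V values become -3, -2, 0, -6; E[V|do(T=-1)] = -2.75.

-2.75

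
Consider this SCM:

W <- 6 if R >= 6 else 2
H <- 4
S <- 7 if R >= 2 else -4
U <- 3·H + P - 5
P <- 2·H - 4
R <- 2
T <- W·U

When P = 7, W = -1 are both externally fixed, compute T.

-14

The joint intervention fixes P = 7, W = -1, removing each variable's own equation.
U = 3·H + P - 5  [with H=4, P=7]  = 14
T = W·U  [with W=-1, U=14]  = -14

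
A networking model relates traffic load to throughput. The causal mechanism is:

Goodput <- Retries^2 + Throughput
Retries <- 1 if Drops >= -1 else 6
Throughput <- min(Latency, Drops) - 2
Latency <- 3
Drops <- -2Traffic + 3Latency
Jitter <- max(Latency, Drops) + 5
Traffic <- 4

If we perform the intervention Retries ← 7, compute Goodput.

The intervention breaks the incoming arrows to Retries: Retries <- 1 if Drops >= -1 else 6 no longer applies, and Retries = 7.
Drops = -2Traffic + 3Latency  [with Traffic=4, Latency=3]  = 1
Throughput = min(Latency, Drops) - 2  [with Latency=3, Drops=1]  = -1
Goodput = Retries^2 + Throughput  [with Retries=7, Throughput=-1]  = 48

48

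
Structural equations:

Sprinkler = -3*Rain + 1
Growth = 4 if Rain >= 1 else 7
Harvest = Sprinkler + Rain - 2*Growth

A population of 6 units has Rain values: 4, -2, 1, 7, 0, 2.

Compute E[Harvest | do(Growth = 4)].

-11

The intervention sets Growth=4 in all 6 units regardless of Rain. Recomputing Harvest per unit gives -15, -3, -9, -21, -7, -11; average -11.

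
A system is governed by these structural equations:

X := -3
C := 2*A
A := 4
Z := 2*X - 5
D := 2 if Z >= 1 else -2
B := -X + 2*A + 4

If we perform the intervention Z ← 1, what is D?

Under do(Z=1), the mechanism Z := 2*X - 5 is discarded; Z is fixed at 1.
D = 2 if Z >= 1 else -2  [with Z=1]  = 2

2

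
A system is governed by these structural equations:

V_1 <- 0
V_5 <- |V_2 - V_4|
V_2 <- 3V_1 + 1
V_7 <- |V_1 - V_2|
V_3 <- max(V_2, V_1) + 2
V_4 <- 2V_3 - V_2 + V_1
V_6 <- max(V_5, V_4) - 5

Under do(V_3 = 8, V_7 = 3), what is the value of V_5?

14

Setting V_3 = 8, V_7 = 3 by intervention discards those variables' equations.
V_2 = 3V_1 + 1  [with V_1=0]  = 1
V_4 = 2V_3 - V_2 + V_1  [with V_3=8, V_2=1, V_1=0]  = 15
V_5 = |V_2 - V_4|  [with V_2=1, V_4=15]  = 14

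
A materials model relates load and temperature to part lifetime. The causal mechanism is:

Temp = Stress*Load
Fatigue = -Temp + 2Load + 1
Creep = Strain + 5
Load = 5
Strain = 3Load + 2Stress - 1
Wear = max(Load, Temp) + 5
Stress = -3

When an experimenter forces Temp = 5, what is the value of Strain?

Under do(Temp=5), the mechanism Temp = Stress*Load is discarded; Temp is fixed at 5.
Since Strain is not a descendant of the intervened variable, it is unaffected.
Strain = 3Load + 2Stress - 1  [with Load=5, Stress=-3]  = 8

8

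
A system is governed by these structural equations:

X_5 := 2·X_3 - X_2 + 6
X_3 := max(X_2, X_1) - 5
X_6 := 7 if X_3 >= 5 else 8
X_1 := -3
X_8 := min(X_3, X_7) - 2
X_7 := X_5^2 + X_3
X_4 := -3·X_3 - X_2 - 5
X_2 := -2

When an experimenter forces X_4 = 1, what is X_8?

-9

do(X_4=1) replaces the equation X_4 := -3·X_3 - X_2 - 5 with the constant X_4 = 1.
No directed path runs from X_4 to X_8, so X_8 keeps its natural value.
X_3 = max(X_2, X_1) - 5  [with X_2=-2, X_1=-3]  = -7
X_5 = 2·X_3 - X_2 + 6  [with X_3=-7, X_2=-2]  = -6
X_7 = X_5^2 + X_3  [with X_5=-6, X_3=-7]  = 29
X_8 = min(X_3, X_7) - 2  [with X_3=-7, X_7=29]  = -9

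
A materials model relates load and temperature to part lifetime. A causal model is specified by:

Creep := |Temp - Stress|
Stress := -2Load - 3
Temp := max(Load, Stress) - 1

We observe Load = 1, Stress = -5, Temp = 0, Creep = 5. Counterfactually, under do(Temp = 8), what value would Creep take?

The intervention breaks the incoming arrows to Temp: Temp := max(Load, Stress) - 1 no longer applies, and Temp = 8.
Stress = -2Load - 3  [with Load=1]  = -5
Creep = |Temp - Stress|  [with Temp=8, Stress=-5]  = 13

13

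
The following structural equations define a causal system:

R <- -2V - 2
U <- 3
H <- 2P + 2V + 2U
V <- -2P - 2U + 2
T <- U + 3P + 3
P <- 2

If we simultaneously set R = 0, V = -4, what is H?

Setting R = 0, V = -4 by intervention discards those variables' equations.
H = 2P + 2V + 2U  [with P=2, V=-4, U=3]  = 2

2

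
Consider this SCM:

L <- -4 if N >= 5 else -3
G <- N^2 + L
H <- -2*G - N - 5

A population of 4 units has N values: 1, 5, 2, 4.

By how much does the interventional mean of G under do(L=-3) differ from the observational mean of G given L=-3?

4.5

do(L=-3) breaks L's dependence on N. With L=-3 fixed, G across the units is -2, 22, 1, 13, mean 8.5.
Observing L=-3 restricts to units where L's equation naturally yields -3: N ∈ {1, 2, 4}. In that subpopulation G = -2, 1, 13, mean 4.
Difference = 8.5 − 4 = 4.5.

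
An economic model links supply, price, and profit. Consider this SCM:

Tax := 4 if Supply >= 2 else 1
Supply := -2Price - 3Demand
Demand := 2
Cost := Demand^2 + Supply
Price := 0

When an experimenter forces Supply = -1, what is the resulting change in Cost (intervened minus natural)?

The intervention breaks the incoming arrows to Supply: Supply := -2Price - 3Demand no longer applies, and Supply = -1.
Cost = Demand^2 + Supply  [with Demand=2, Supply=-1]  = 3
Without intervention: Supply = -2Price - 3Demand  [with Price=0, Demand=2]  = -6; Cost = Demand^2 + Supply  [with Demand=2, Supply=-6]  = -2.
Change = 3 − (-2) = 5.

5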